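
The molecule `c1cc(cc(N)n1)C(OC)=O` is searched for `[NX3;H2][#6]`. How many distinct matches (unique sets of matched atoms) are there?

[NX3;H2][#6] is the SMARTS for a primary amine: a trivalent nitrogen with two H attached to carbon.
Exactly one fragment in the molecule meets all constraints, giving 1 match.

1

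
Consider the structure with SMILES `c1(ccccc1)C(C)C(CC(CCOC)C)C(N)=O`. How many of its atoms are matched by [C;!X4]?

The query [C;!X4] means: aliphatic carbon that does not have four total connections.
Check the 19 heavy atoms by environment: 9× C (X4) → no; 1× C (X3) → match; 1× O (X1) → no; 1× N (X3) → no; 1× O (X2) → no; 6× c (aromatic, X3) → no.
That gives 1 matching atom.

1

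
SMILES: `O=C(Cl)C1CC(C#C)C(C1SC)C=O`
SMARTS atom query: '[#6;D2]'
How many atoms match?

The query [#6;D2] means: any carbon bonded to exactly two heavy atoms.
Check the 14 heavy atoms by environment: 3× C (D2) → match; 5× C (D3) → no; 1× S (D2) → no; 2× C (D1) → no; 2× O (D1) → no; 1× Cl (D1) → no.
That gives 3 matching atoms.

3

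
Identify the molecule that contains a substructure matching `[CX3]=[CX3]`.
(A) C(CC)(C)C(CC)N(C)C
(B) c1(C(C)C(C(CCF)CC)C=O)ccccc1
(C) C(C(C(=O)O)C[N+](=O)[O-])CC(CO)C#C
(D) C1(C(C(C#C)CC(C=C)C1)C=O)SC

D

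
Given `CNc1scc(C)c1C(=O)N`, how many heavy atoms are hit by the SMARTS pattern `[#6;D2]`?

1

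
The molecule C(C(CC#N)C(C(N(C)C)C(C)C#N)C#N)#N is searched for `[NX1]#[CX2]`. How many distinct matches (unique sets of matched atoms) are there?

4

[NX1]#[CX2] is the SMARTS for a nitrile: a nitrogen triple-bonded to a two-connected carbon.
The molecule carries 4 separate instances of a nitrile (-C#N) meeting every constraint; each maps to a distinct set of atoms, giving 4 matches.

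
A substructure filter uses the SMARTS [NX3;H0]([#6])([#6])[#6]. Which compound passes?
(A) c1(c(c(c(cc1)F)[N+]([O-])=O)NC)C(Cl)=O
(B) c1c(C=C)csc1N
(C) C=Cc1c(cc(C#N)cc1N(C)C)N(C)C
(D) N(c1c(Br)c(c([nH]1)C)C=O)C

[NX3;H0]([#6])([#6])[#6] describes a trivalent nitrogen with no H, bonded to three carbons (a tertiary amine).
(A) has an N-methylamino group (-NHCH3) but the nitrogen still has one H (H1), not H0.
(B) has a primary amino group (-NH2) but the nitrogen has H2, not H0 with three carbons.
(C) contains a dimethylamino group (-N(CH3)2), which satisfies every atom and bond constraint.
(D) has an N-methylamino group (-NHCH3) but the nitrogen still has one H (H1), not H0.
So the answer is (C).

C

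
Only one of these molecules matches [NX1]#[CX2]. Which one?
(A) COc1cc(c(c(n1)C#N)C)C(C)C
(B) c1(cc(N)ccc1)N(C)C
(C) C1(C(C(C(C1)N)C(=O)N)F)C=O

A

[NX1]#[CX2] describes a nitrogen triple-bonded to a two-connected carbon (a nitrile).
(A) contains a nitrile (-C#N), which satisfies every atom and bond constraint.
(B) has a primary amino group (-NH2) but the nitrogen is NX3 (three connections), not NX1 triple-bonded.
(C) has a primary amino group (-NH2) but the nitrogen is NX3 (three connections), not NX1 triple-bonded.
So the answer is (A).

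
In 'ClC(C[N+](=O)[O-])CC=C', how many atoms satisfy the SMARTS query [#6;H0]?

0

The query [#6;H0] means: any carbon with no attached hydrogen.
Check the 9 heavy atoms by environment: 3× C (H2) → no; 2× C (H1) → no; 1× Cl (H0) → no; 1× N (charge +1, H0) → no; 1× O (charge -1, H0) → no; 1× O (H0) → no.
No environment satisfies the query, so 0 matching atoms.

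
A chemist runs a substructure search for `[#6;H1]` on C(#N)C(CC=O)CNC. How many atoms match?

2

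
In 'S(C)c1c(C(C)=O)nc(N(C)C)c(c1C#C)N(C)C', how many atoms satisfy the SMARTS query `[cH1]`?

0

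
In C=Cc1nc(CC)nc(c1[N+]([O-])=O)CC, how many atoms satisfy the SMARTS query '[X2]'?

2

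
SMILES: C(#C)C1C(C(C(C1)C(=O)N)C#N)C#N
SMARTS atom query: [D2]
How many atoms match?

4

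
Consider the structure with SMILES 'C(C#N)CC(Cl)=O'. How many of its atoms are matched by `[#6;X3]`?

Check the 7 heavy atoms by environment: 2× C (X4) → no; 1× C (X2) → no; 1× N (X1) → no; 1× C (X3) → match; 1× O (X1) → no; 1× Cl (X1) → no.
That gives 1 matching atom.

1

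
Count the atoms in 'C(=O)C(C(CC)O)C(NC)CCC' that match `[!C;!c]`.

3

Check the 13 heavy atoms by environment: 10× C → no; 1× N → match; 2× O → match.
Summing the matching environments: 1 + 2 = 3 matching atoms.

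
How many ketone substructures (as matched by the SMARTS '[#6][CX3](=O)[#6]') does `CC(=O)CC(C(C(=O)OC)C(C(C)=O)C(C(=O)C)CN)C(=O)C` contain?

4

[#6][CX3](=O)[#6] is the SMARTS for a ketone: a carbonyl carbon (no H) flanked by two carbons.
The molecule carries 4 separate instances of an acetyl/ketone group (-C(=O)CH3) meeting every constraint; each maps to a distinct set of atoms, giving 4 matches.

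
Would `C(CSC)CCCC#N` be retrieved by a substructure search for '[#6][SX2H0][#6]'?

Yes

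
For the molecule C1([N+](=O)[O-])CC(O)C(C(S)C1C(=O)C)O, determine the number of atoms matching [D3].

The query [D3] means: atom with exactly three heavy-atom neighbours.
Check the 15 heavy atoms by environment: 6× C (D3) → match; 1× C (D2) → no; 1× N (charge +1, D3) → match; 1× O (charge -1, D1) → no; 4× O (D1) → no; 1× S (D1) → no; 1× C (D1) → no.
Summing the matching environments: 6 + 1 = 7 matching atoms.

7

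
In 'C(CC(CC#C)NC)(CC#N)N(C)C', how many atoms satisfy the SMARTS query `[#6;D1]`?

4

The query [#6;D1] means: carbon bonded to exactly one heavy atom.
Check the 14 heavy atoms by environment: 5× C (D2) → no; 2× C (D3) → no; 1× N (D2) → no; 4× C (D1) → match; 1× N (D3) → no; 1× N (D1) → no.
That gives 4 matching atoms.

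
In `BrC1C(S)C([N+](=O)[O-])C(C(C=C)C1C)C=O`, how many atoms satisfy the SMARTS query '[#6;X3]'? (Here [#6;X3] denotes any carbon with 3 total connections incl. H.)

The query [#6;X3] means: any carbon (aromatic or not) with three total connections.
Check the 16 heavy atoms by environment: 7× C (X4) → no; 3× C (X3) → match; 2× O (X1) → no; 1× N (charge +1, X3) → no; 1× O (charge -1, X1) → no; 1× Br (X1) → no; 1× S (X2) → no.
That gives 3 matching atoms.

3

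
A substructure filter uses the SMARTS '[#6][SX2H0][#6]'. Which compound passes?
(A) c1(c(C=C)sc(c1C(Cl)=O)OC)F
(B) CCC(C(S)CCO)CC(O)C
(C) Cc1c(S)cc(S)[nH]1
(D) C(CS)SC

D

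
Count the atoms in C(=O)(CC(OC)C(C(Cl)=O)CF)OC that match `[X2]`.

The query [X2] means: any atom with exactly two total connections (bonds + H).
Check the 14 heavy atoms by environment: 6× C (X4) → no; 1× F (X1) → no; 2× C (X3) → no; 2× O (X1) → no; 1× Cl (X1) → no; 2× O (X2) → match.
That gives 2 matching atoms.

2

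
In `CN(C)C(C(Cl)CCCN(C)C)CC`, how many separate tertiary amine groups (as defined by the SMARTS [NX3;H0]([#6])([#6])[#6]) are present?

2

[NX3;H0]([#6])([#6])[#6] is the SMARTS for a tertiary amine: a trivalent nitrogen with no H, bonded to three carbons.
The molecule carries 2 separate instances of a dimethylamino group (-N(CH3)2) meeting every constraint; each maps to a distinct set of atoms, giving 2 matches.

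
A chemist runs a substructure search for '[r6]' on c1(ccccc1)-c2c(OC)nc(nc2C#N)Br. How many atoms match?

12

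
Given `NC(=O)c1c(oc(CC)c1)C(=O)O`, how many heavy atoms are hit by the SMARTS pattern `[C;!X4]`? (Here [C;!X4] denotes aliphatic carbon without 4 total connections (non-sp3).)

Check the 13 heavy atoms by environment: 1× o (aromatic, X2) → no; 4× c (aromatic, X3) → no; 2× C (X3) → match; 2× O (X1) → no; 1× O (X2) → no; 1× N (X3) → no; 2× C (X4) → no.
That gives 2 matching atoms.

2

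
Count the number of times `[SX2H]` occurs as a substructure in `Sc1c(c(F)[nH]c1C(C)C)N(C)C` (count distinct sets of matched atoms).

[SX2H] is the SMARTS for a thiol: an aliphatic sulfur with two connections, one being H.
Exactly one fragment in the molecule meets all constraints, giving 1 match.

1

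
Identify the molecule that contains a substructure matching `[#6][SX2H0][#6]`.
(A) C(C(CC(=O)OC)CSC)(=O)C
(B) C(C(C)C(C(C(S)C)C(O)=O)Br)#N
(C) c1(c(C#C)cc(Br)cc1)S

[#6][SX2H0][#6] describes an aliphatic sulfur bridging two carbons with no H on the sulfur (a thioether).
(A) contains a methylthio ether (-SCH3), which satisfies every atom and bond constraint.
(B) has a thiol (-SH) but the sulfur has H1, not H0 bridging two carbons.
(C) has a thiol (-SH) but the sulfur has H1, not H0 bridging two carbons.
So the answer is (A).

A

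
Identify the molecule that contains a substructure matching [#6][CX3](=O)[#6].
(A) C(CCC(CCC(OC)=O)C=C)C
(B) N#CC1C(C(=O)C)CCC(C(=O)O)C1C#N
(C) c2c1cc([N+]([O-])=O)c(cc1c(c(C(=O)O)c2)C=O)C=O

B

[#6][CX3](=O)[#6] describes a carbonyl carbon (no H) flanked by two carbons (a ketone).
(A) has a methyl-ester group (-C(=O)OCH3) but one neighbour of the carbonyl carbon is O, not C.
(B) contains an acetyl/ketone group (-C(=O)CH3), which satisfies every atom and bond constraint.
(C) has an aldehyde (-CHO) but the carbonyl carbon has H1, so it is not flanked by two carbons.
So the answer is (B).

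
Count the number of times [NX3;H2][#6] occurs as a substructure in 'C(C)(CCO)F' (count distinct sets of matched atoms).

0

[NX3;H2][#6] is the SMARTS for a primary amine: a trivalent nitrogen with two H attached to carbon.
No fragment in the molecule satisfies every constraint, giving 0 matches.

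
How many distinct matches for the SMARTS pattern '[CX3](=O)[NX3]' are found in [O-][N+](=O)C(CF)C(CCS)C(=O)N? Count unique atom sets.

1

[CX3](=O)[NX3] is the SMARTS for an amide: a carbonyl carbon bonded to a trivalent nitrogen.
Exactly one fragment in the molecule meets all constraints, giving 1 match.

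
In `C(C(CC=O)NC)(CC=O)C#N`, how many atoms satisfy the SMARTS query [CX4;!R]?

Check the 12 heavy atoms by environment: 5× C (X4, acyclic) → match; 2× C (X3, acyclic) → no; 2× O (X1, acyclic) → no; 1× C (X2, acyclic) → no; 1× N (X1, acyclic) → no; 1× N (X3, acyclic) → no.
That gives 5 matching atoms.

5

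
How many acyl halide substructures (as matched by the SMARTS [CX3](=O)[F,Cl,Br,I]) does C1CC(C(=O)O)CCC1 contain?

0

[CX3](=O)[F,Cl,Br,I] is the SMARTS for an acyl halide: a carbonyl carbon bonded to a halogen.
The molecule has a carboxylic acid group (-C(=O)OH), but the carbonyl is bonded to -OH, not to a halogen; nothing else fits, so there are 0 matches.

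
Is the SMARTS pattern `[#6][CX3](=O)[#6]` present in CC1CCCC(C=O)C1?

No

The pattern [#6][CX3](=O)[#6] describes a carbonyl carbon (no H) flanked by two carbons — a ketone.
The closest candidate here is an aldehyde (-CHO), but the carbonyl carbon has H1, so it is not flanked by two carbons. No other fragment satisfies the full query, so there is no match.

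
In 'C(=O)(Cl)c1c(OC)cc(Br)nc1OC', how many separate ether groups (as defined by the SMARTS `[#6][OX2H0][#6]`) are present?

2

[#6][OX2H0][#6] is the SMARTS for an ether: an aliphatic oxygen bridging two carbons with no H on the oxygen.
The molecule carries 2 separate instances of a methoxy ether (-OCH3) meeting every constraint; each maps to a distinct set of atoms, giving 2 matches.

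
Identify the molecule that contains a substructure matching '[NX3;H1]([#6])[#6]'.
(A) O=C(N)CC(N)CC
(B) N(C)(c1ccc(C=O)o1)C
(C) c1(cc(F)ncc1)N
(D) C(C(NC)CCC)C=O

D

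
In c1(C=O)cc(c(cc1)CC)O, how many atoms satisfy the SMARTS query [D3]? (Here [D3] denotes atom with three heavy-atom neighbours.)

3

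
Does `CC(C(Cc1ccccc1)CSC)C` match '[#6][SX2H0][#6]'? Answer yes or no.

The pattern [#6][SX2H0][#6] describes an aliphatic sulfur bridging two carbons with no H on the sulfur — a thioether.
The molecule carries a methylthio ether (-SCH3), whose atoms satisfy every constraint of the query, so the pattern matches.

Yes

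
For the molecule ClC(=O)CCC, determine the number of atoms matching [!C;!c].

2

Check the 6 heavy atoms by environment: 4× C → no; 1× O → match; 1× Cl → match.
Summing the matching environments: 1 + 1 = 2 matching atoms.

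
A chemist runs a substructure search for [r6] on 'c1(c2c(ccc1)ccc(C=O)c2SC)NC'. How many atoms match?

10

The query [r6] means: r6 matches atoms in a six-membered ring.
Check the 16 heavy atoms by environment: 10× c (aromatic, in 6-ring) → match; 1× S (acyclic) → no; 3× C (acyclic) → no; 1× O (acyclic) → no; 1× N (acyclic) → no.
That gives 10 matching atoms.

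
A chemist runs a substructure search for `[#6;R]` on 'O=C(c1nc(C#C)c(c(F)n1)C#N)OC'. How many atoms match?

The query [#6;R] means: carbon that is part of a ring.
Check the 15 heavy atoms by environment: 2× n (aromatic, in 6-ring) → no; 4× c (aromatic, in 6-ring) → match; 5× C (acyclic) → no; 2× O (acyclic) → no; 1× F (acyclic) → no; 1× N (acyclic) → no.
That gives 4 matching atoms.

4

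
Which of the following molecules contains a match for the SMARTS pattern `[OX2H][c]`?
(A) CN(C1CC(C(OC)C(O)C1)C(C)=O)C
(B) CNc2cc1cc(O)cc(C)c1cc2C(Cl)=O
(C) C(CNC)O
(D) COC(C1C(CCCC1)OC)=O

[OX2H][c] describes a hydroxyl oxygen attached to an aromatic carbon (a phenol).
(A) has a hydroxyl group (-OH) but the -OH is on an aliphatic carbon, not an aromatic c.
(B) contains a hydroxyl group (-OH), which satisfies every atom and bond constraint.
(C) has a hydroxyl group (-OH) but the -OH is on an aliphatic carbon, not an aromatic c.
(D) has a methoxy ether (-OCH3) but the oxygen has H0, not H1.
So the answer is (B).

B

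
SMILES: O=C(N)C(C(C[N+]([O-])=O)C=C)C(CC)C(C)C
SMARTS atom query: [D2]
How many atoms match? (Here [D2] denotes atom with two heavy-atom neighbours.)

3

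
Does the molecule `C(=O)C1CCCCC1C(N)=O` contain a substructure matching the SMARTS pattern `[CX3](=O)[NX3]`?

Yes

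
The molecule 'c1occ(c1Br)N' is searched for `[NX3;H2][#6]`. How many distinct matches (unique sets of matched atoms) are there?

1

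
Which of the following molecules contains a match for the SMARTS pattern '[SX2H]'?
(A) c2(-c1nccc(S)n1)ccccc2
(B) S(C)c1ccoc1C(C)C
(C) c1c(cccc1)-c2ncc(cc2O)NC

[SX2H] describes an aliphatic sulfur with two connections, one being H (a thiol).
(A) contains a thiol (-SH), which satisfies every atom and bond constraint.
(B) has a methylthio ether (-SCH3) but the sulfur has H0 (bonded to two carbons), not H1.
(C) has a hydroxyl group (-OH) but it is an -OH, not an -SH.
So the answer is (A).

A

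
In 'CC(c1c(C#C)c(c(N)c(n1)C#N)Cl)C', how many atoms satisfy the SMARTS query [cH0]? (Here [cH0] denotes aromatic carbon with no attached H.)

Check the 15 heavy atoms by environment: 1× n (aromatic, H0) → no; 5× c (aromatic, H0) → match; 2× C (H0) → no; 1× N (H0) → no; 2× C (H1) → no; 2× C (H3) → no; 1× N (H2) → no; 1× Cl (H0) → no.
That gives 5 matching atoms.

5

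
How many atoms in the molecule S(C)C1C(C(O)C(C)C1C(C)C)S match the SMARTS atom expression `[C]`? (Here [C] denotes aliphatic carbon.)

The query [C] means: uppercase C matches aliphatic (non-aromatic) carbon only.
Check the 13 heavy atoms by environment: 10× C → match; 2× S → no; 1× O → no.
That gives 10 matching atoms.

10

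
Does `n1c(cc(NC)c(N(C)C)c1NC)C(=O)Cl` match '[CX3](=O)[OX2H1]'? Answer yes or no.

The pattern [CX3](=O)[OX2H1] describes an sp2 carbon double-bonded to O and single-bonded to an -OH oxygen — a carboxylic acid.
The closest candidate here is an acyl chloride (-C(=O)Cl), but the carbonyl is bonded to Cl, not to an -OH oxygen. No other fragment satisfies the full query, so there is no match.

No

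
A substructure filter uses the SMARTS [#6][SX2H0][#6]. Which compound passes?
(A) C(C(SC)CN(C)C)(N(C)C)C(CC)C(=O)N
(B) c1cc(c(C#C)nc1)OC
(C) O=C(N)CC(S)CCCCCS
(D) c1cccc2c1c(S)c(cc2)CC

[#6][SX2H0][#6] describes an aliphatic sulfur bridging two carbons with no H on the sulfur (a thioether).
(A) contains a methylthio ether (-SCH3), which satisfies every atom and bond constraint.
(B) has a methoxy ether (-OCH3) but the bridging atom is O, not S.
(C) has a thiol (-SH) but the sulfur has H1, not H0 bridging two carbons.
(D) has a thiol (-SH) but the sulfur has H1, not H0 bridging two carbons.
So the answer is (A).

A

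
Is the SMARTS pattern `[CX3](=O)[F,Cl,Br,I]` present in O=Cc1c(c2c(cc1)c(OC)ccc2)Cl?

No

The pattern [CX3](=O)[F,Cl,Br,I] describes a carbonyl carbon bonded to a halogen — an acyl halide.
The closest candidate here is a chloro substituent, but the Cl is not on a carbonyl carbon. No other fragment satisfies the full query, so there is no match.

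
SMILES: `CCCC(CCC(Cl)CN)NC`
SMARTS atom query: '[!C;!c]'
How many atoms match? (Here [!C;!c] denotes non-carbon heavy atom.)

3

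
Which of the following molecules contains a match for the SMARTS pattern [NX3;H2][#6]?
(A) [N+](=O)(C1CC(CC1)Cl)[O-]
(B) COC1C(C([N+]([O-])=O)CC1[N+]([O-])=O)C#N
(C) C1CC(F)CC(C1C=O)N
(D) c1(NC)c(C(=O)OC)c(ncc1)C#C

C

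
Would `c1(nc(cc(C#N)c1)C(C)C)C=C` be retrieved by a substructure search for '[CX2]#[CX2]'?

The pattern [CX2]#[CX2] describes a carbon-carbon triple bond — an alkyne.
The closest candidate here is a nitrile (-C#N), but the triple bond is C#N, not C#C. No other fragment satisfies the full query, so there is no match.

No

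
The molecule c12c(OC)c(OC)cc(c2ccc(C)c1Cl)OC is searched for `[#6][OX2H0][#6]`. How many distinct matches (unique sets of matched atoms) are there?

3

[#6][OX2H0][#6] is the SMARTS for an ether: an aliphatic oxygen bridging two carbons with no H on the oxygen.
The molecule carries 3 separate instances of a methoxy ether (-OCH3) meeting every constraint; each maps to a distinct set of atoms, giving 3 matches.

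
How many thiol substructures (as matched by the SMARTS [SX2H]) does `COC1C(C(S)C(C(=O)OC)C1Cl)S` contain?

[SX2H] is the SMARTS for a thiol: an aliphatic sulfur with two connections, one being H.
The molecule carries 2 separate instances of a thiol (-SH) meeting every constraint; each maps to a distinct set of atoms, giving 2 matches.

2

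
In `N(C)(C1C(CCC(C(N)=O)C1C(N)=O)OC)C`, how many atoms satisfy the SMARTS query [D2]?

3

The query [D2] means: atom with exactly two heavy-atom neighbours.
Check the 17 heavy atoms by environment: 6× C (D3) → no; 2× C (D2) → match; 2× O (D1) → no; 2× N (D1) → no; 1× N (D3) → no; 3× C (D1) → no; 1× O (D2) → match.
Summing the matching environments: 2 + 1 = 3 matching atoms.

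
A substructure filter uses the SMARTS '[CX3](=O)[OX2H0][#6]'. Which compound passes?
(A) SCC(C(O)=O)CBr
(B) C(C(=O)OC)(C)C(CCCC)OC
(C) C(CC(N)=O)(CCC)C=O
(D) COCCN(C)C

[CX3](=O)[OX2H0][#6] describes a carbonyl carbon bonded to an oxygen that is itself bonded to carbon (no H on that O) (an ester).
(A) has a carboxylic acid group (-C(=O)OH) but the singly-bonded O carries H (OX2H1, not H0).
(B) contains a methyl-ester group (-C(=O)OCH3), which satisfies every atom and bond constraint.
(C) has a primary amide (-C(=O)NH2) but the carbonyl is bonded to N, not to an O-C linkage.
(D) has a methoxy ether (-OCH3) but the ether oxygen is not adjacent to a C=O carbon.
So the answer is (B).

B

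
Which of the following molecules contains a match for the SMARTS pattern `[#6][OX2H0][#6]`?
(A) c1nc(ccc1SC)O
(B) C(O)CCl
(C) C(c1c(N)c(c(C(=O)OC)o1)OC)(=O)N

[#6][OX2H0][#6] describes an aliphatic oxygen bridging two carbons with no H on the oxygen (an ether).
(A) has a hydroxyl group (-OH) but the oxygen has H1, not H0 bridging two carbons.
(B) has a hydroxyl group (-OH) but the oxygen has H1, not H0 bridging two carbons.
(C) contains a methoxy ether (-OCH3), which satisfies every atom and bond constraint.
So the answer is (C).

C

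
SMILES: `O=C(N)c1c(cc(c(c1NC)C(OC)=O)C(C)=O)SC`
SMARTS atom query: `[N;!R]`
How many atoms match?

2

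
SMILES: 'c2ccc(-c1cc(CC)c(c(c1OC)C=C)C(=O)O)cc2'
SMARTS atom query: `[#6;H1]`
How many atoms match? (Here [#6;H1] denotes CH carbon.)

7

The query [#6;H1] means: any carbon bearing exactly one hydrogen.
Check the 21 heavy atoms by environment: 6× c (aromatic, H0) → no; 6× c (aromatic, H1) → match; 1× C (H1) → match; 2× C (H2) → no; 2× O (H0) → no; 2× C (H3) → no; 1× C (H0) → no; 1× O (H1) → no.
Summing the matching environments: 6 + 1 = 7 matching atoms.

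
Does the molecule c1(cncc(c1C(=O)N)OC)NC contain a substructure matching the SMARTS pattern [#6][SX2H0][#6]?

No

The pattern [#6][SX2H0][#6] describes an aliphatic sulfur bridging two carbons with no H on the sulfur — a thioether.
The closest candidate here is a methoxy ether (-OCH3), but the bridging atom is O, not S. No other fragment satisfies the full query, so there is no match.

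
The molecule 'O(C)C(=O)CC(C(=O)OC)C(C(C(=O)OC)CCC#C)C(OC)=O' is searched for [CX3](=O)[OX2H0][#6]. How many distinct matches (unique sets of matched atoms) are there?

4

[CX3](=O)[OX2H0][#6] is the SMARTS for an ester: a carbonyl carbon bonded to an oxygen that is itself bonded to carbon (no H on that O).
The molecule carries 4 separate instances of a methyl-ester group (-C(=O)OCH3) meeting every constraint; each maps to a distinct set of atoms, giving 4 matches.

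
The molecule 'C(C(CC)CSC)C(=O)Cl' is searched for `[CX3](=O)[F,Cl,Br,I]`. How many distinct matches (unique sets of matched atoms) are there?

[CX3](=O)[F,Cl,Br,I] is the SMARTS for an acyl halide: a carbonyl carbon bonded to a halogen.
Exactly one fragment in the molecule meets all constraints, giving 1 match.

1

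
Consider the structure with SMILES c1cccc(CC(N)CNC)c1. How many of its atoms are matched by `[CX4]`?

4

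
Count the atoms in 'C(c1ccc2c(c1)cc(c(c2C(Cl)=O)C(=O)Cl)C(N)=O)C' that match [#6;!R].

5

Check the 21 heavy atoms by environment: 10× c (aromatic, in 6-ring) → no; 5× C (acyclic) → match; 3× O (acyclic) → no; 1× N (acyclic) → no; 2× Cl (acyclic) → no.
That gives 5 matching atoms.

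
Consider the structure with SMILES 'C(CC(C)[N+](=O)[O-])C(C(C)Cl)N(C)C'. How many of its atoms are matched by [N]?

2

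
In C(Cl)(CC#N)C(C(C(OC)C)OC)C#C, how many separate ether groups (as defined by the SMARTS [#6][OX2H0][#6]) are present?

2

[#6][OX2H0][#6] is the SMARTS for an ether: an aliphatic oxygen bridging two carbons with no H on the oxygen.
The molecule carries 2 separate instances of a methoxy ether (-OCH3) meeting every constraint; each maps to a distinct set of atoms, giving 2 matches.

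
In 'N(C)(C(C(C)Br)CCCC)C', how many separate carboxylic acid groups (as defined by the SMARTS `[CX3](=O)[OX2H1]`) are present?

[CX3](=O)[OX2H1] is the SMARTS for a carboxylic acid: an sp2 carbon double-bonded to O and single-bonded to an -OH oxygen.
No fragment in the molecule satisfies every constraint, giving 0 matches.

0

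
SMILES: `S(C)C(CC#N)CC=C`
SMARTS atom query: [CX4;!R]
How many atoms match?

The query [CX4;!R] means: aliphatic carbon with four total connections, not in a ring.
Check the 9 heavy atoms by environment: 4× C (X4, acyclic) → match; 2× C (X3, acyclic) → no; 1× S (X2, acyclic) → no; 1× C (X2, acyclic) → no; 1× N (X1, acyclic) → no.
That gives 4 matching atoms.

4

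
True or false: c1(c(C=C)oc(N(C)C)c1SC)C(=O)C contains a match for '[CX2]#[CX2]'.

False

The pattern [CX2]#[CX2] describes a carbon-carbon triple bond — an alkyne.
The closest candidate here is a vinyl group (-CH=CH2), but the C=C is a double bond; both carbons are CX3, not CX2. No other fragment satisfies the full query, so there is no match.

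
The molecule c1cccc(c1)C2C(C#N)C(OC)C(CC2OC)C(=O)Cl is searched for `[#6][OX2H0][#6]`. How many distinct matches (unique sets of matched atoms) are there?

[#6][OX2H0][#6] is the SMARTS for an ether: an aliphatic oxygen bridging two carbons with no H on the oxygen.
The molecule carries 2 separate instances of a methoxy ether (-OCH3) meeting every constraint; each maps to a distinct set of atoms, giving 2 matches.

2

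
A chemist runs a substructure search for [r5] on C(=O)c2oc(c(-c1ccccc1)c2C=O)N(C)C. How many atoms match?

The query [r5] means: r5 matches atoms in a five-membered ring.
Check the 18 heavy atoms by environment: 1× o (aromatic, in 5-ring) → match; 4× c (aromatic, in 5-ring) → match; 1× N (acyclic) → no; 4× C (acyclic) → no; 6× c (aromatic, in 6-ring) → no; 2× O (acyclic) → no.
Summing the matching environments: 1 + 4 = 5 matching atoms.

5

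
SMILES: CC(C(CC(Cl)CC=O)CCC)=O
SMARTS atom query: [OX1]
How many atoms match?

2

The query [OX1] means: aliphatic oxygen with one total connection — typically a carbonyl =O or an oxide.
Check the 13 heavy atoms by environment: 8× C (X4) → no; 2× C (X3) → no; 2× O (X1) → match; 1× Cl (X1) → no.
That gives 2 matching atoms.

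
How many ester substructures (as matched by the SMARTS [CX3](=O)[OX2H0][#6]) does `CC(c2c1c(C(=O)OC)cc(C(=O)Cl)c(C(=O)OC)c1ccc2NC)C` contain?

2

[CX3](=O)[OX2H0][#6] is the SMARTS for an ester: a carbonyl carbon bonded to an oxygen that is itself bonded to carbon (no H on that O).
The molecule carries 2 separate instances of a methyl-ester group (-C(=O)OCH3) meeting every constraint; each maps to a distinct set of atoms, giving 2 matches.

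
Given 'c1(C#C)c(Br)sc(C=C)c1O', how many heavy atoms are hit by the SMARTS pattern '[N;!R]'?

0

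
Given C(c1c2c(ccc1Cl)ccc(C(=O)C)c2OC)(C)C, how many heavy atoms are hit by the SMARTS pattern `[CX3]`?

1

Check the 19 heavy atoms by environment: 10× c (aromatic, X3) → no; 1× Cl (X1) → no; 1× O (X2) → no; 5× C (X4) → no; 1× C (X3) → match; 1× O (X1) → no.
That gives 1 matching atom.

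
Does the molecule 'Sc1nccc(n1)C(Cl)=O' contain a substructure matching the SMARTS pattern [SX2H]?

The pattern [SX2H] describes an aliphatic sulfur with two connections, one being H — a thiol.
The molecule carries a thiol (-SH), whose atoms satisfy every constraint of the query, so the pattern matches.

Yes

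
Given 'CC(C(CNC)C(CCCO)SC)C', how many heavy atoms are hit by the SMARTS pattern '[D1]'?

5

The query [D1] means: atom with exactly one heavy-atom neighbour (degree 1).
Check the 14 heavy atoms by environment: 4× C (D2) → no; 3× C (D3) → no; 1× O (D1) → match; 1× N (D2) → no; 4× C (D1) → match; 1× S (D2) → no.
Summing the matching environments: 1 + 4 = 5 matching atoms.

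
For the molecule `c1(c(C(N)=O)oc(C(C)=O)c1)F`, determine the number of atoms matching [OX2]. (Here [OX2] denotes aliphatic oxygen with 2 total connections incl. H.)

0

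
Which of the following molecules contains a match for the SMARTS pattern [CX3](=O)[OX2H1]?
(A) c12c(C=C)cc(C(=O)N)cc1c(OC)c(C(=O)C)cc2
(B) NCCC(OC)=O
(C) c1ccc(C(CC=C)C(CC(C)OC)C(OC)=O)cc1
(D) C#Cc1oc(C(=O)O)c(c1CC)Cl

[CX3](=O)[OX2H1] describes an sp2 carbon double-bonded to O and single-bonded to an -OH oxygen (a carboxylic acid).
(A) has a primary amide (-C(=O)NH2) but the carbonyl is bonded to N, not to an -OH oxygen.
(B) has a methyl-ester group (-C(=O)OCH3) but the singly-bonded O has no H (OX2H0, not OX2H1).
(C) has a methyl-ester group (-C(=O)OCH3) but the singly-bonded O has no H (OX2H0, not OX2H1).
(D) contains a carboxylic acid group (-C(=O)OH), which satisfies every atom and bond constraint.
So the answer is (D).

D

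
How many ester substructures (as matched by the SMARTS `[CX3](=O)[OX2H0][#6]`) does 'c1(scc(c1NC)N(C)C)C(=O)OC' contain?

[CX3](=O)[OX2H0][#6] is the SMARTS for an ester: a carbonyl carbon bonded to an oxygen that is itself bonded to carbon (no H on that O).
Exactly one fragment in the molecule meets all constraints, giving 1 match.

1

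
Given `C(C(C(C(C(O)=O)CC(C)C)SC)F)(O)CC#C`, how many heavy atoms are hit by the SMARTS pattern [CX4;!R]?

10

The query [CX4;!R] means: aliphatic carbon with four total connections, not in a ring.
Check the 18 heavy atoms by environment: 10× C (X4, acyclic) → match; 2× C (X2, acyclic) → no; 1× C (X3, acyclic) → no; 1× O (X1, acyclic) → no; 2× O (X2, acyclic) → no; 1× F (X1, acyclic) → no; 1× S (X2, acyclic) → no.
That gives 10 matching atoms.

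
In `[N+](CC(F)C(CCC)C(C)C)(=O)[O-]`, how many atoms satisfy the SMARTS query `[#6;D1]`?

3

The query [#6;D1] means: carbon bonded to exactly one heavy atom.
Check the 13 heavy atoms by environment: 3× C (D2) → no; 3× C (D3) → no; 1× F (D1) → no; 1× N (charge +1, D3) → no; 1× O (charge -1, D1) → no; 1× O (D1) → no; 3× C (D1) → match.
That gives 3 matching atoms.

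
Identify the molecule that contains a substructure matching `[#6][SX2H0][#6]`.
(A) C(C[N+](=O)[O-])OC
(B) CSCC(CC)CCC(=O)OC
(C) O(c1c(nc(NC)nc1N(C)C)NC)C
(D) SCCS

[#6][SX2H0][#6] describes an aliphatic sulfur bridging two carbons with no H on the sulfur (a thioether).
(A) has a methoxy ether (-OCH3) but the bridging atom is O, not S.
(B) contains a methylthio ether (-SCH3), which satisfies every atom and bond constraint.
(C) has a methoxy ether (-OCH3) but the bridging atom is O, not S.
(D) has a thiol (-SH) but the sulfur has H1, not H0 bridging two carbons.
So the answer is (B).

B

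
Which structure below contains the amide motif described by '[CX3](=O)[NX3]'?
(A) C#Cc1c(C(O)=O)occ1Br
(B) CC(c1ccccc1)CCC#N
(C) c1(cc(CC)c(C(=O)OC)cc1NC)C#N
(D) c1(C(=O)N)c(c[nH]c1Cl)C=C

D

[CX3](=O)[NX3] describes a carbonyl carbon bonded to a trivalent nitrogen (an amide).
(A) has a carboxylic acid group (-C(=O)OH) but the carbonyl is bonded to O, not to an NX3 nitrogen.
(B) has a nitrile (-C#N) but the nitrile N is NX1 (triple-bonded), not NX3.
(C) has a nitrile (-C#N) but the nitrile N is NX1 (triple-bonded), not NX3.
(D) contains a primary amide (-C(=O)NH2), which satisfies every atom and bond constraint.
So the answer is (D).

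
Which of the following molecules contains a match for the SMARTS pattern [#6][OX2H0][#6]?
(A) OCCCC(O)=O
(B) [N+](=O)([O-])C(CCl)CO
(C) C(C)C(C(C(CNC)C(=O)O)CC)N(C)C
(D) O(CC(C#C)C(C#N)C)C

[#6][OX2H0][#6] describes an aliphatic oxygen bridging two carbons with no H on the oxygen (an ether).
(A) has a hydroxyl group (-OH) but the oxygen has H1, not H0 bridging two carbons.
(B) has a hydroxyl group (-OH) but the oxygen has H1, not H0 bridging two carbons.
(C) has a carboxylic acid group (-C(=O)OH) but the -OH oxygen has H1; the =O is OX1, not OX2.
(D) contains a methoxy ether (-OCH3), which satisfies every atom and bond constraint.
So the answer is (D).

D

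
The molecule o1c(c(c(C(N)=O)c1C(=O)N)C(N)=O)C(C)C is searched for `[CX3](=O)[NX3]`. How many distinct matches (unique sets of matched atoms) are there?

[CX3](=O)[NX3] is the SMARTS for an amide: a carbonyl carbon bonded to a trivalent nitrogen.
The molecule carries 3 separate instances of a primary amide (-C(=O)NH2) meeting every constraint; each maps to a distinct set of atoms, giving 3 matches.

3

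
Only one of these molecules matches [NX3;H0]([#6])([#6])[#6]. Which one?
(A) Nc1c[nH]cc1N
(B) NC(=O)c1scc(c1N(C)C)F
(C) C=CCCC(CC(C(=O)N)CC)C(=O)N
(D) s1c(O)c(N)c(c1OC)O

B

[NX3;H0]([#6])([#6])[#6] describes a trivalent nitrogen with no H, bonded to three carbons (a tertiary amine).
(A) has a primary amino group (-NH2) but the nitrogen has H2, not H0 with three carbons.
(B) contains a dimethylamino group (-N(CH3)2), which satisfies every atom and bond constraint.
(C) has a primary amide (-C(=O)NH2) but the amide nitrogen has H2 and only one carbon neighbour.
(D) has a primary amino group (-NH2) but the nitrogen has H2, not H0 with three carbons.
So the answer is (B).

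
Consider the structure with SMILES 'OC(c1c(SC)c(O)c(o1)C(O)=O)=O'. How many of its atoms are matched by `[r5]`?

5

The query [r5] means: r5 matches atoms in a five-membered ring.
Check the 14 heavy atoms by environment: 1× o (aromatic, in 5-ring) → match; 4× c (aromatic, in 5-ring) → match; 3× C (acyclic) → no; 5× O (acyclic) → no; 1× S (acyclic) → no.
Summing the matching environments: 1 + 4 = 5 matching atoms.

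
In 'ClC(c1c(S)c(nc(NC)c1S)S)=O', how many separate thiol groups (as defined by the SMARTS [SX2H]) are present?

3

[SX2H] is the SMARTS for a thiol: an aliphatic sulfur with two connections, one being H.
The molecule carries 3 separate instances of a thiol (-SH) meeting every constraint; each maps to a distinct set of atoms, giving 3 matches.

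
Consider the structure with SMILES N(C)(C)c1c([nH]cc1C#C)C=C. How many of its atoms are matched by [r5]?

Check the 12 heavy atoms by environment: 1× n (aromatic, in 5-ring) → match; 4× c (aromatic, in 5-ring) → match; 1× N (acyclic) → no; 6× C (acyclic) → no.
Summing the matching environments: 1 + 4 = 5 matching atoms.

5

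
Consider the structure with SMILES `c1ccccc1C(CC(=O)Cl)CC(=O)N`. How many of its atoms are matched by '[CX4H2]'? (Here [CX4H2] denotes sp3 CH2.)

2

Check the 15 heavy atoms by environment: 2× C (H2, X4) → match; 1× C (H1, X4) → no; 2× C (H0, X3) → no; 2× O (H0, X1) → no; 1× N (H2, X3) → no; 1× c (aromatic, H0, X3) → no; 5× c (aromatic, H1, X3) → no; 1× Cl (H0, X1) → no.
That gives 2 matching atoms.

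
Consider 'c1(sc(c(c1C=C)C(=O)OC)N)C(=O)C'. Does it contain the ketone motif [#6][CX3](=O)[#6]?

The pattern [#6][CX3](=O)[#6] describes a carbonyl carbon (no H) flanked by two carbons — a ketone.
The molecule carries an acetyl/ketone group (-C(=O)CH3), whose atoms satisfy every constraint of the query, so the pattern matches.

Yes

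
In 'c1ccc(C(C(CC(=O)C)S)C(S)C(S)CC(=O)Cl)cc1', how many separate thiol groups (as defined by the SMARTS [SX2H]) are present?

[SX2H] is the SMARTS for a thiol: an aliphatic sulfur with two connections, one being H.
The molecule carries 3 separate instances of a thiol (-SH) meeting every constraint; each maps to a distinct set of atoms, giving 3 matches.

3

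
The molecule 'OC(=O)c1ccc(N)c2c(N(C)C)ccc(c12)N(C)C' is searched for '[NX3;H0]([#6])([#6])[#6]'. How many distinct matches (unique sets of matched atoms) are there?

[NX3;H0]([#6])([#6])[#6] is the SMARTS for a tertiary amine: a trivalent nitrogen with no H, bonded to three carbons.
The molecule carries 2 separate instances of a dimethylamino group (-N(CH3)2) meeting every constraint; each maps to a distinct set of atoms, giving 2 matches.

2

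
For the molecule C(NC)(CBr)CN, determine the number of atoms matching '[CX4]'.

4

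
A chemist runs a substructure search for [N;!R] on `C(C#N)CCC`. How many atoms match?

1

The query [N;!R] means: aliphatic nitrogen not in a ring.
Check the 6 heavy atoms by environment: 5× C (acyclic) → no; 1× N (acyclic) → match.
That gives 1 matching atom.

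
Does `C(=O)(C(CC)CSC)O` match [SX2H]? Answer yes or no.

The pattern [SX2H] describes an aliphatic sulfur with two connections, one being H — a thiol.
The closest candidate here is a methylthio ether (-SCH3), but the sulfur has H0 (bonded to two carbons), not H1. No other fragment satisfies the full query, so there is no match.

No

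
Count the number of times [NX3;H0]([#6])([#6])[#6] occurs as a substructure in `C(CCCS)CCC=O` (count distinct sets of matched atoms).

0

[NX3;H0]([#6])([#6])[#6] is the SMARTS for a tertiary amine: a trivalent nitrogen with no H, bonded to three carbons.
No fragment in the molecule satisfies every constraint, giving 0 matches.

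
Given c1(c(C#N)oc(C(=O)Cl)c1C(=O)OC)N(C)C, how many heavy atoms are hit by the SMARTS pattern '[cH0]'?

4

The query [cH0] means: aromatic carbon with no attached hydrogen (substituted or ring-fusion).
Check the 17 heavy atoms by environment: 1× o (aromatic, H0) → no; 4× c (aromatic, H0) → match; 3× C (H0) → no; 2× N (H0) → no; 3× O (H0) → no; 1× Cl (H0) → no; 3× C (H3) → no.
That gives 4 matching atoms.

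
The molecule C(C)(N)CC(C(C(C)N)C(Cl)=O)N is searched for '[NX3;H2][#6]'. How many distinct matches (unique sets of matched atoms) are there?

3

[NX3;H2][#6] is the SMARTS for a primary amine: a trivalent nitrogen with two H attached to carbon.
The molecule carries 3 separate instances of a primary amino group (-NH2) meeting every constraint; each maps to a distinct set of atoms, giving 3 matches.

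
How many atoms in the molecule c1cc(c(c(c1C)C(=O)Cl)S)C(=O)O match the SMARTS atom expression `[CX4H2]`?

0

Check the 14 heavy atoms by environment: 2× c (aromatic, H1, X3) → no; 4× c (aromatic, H0, X3) → no; 1× C (H3, X4) → no; 1× S (H1, X2) → no; 2× C (H0, X3) → no; 2× O (H0, X1) → no; 1× Cl (H0, X1) → no; 1× O (H1, X2) → no.
No environment satisfies the query, so 0 matching atoms.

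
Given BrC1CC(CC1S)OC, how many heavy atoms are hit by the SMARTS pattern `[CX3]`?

0

The query [CX3] means: C with X3: aliphatic carbon with exactly 3 total connections.
Check the 9 heavy atoms by environment: 6× C (X4) → no; 1× Br (X1) → no; 1× O (X2) → no; 1× S (X2) → no.
No environment satisfies the query, so 0 matching atoms.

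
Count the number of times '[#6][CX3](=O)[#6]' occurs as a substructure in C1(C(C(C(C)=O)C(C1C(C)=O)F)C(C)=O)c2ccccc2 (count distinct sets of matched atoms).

3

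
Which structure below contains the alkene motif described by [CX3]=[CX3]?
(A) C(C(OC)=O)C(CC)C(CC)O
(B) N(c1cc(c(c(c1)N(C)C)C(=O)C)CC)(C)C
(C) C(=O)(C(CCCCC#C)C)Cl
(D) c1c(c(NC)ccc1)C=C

D

[CX3]=[CX3] describes a non-aromatic C=C double bond between two sp2 carbons (an alkene).
(A) has an ethyl group (-CH2CH3) but its C-C bond is a single bond between CX4 carbons, not CX3=CX3.
(B) has an ethyl group (-CH2CH3) but its C-C bond is a single bond between CX4 carbons, not CX3=CX3.
(C) has an ethynyl group (-C#CH) but the C-C bond is a triple bond, not a double bond.
(D) contains a vinyl group (-CH=CH2), which satisfies every atom and bond constraint.
So the answer is (D).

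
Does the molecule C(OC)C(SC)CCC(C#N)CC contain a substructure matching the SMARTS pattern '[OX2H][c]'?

The pattern [OX2H][c] describes a hydroxyl oxygen attached to an aromatic carbon — a phenol.
The closest candidate here is a methoxy ether (-OCH3), but the oxygen has H0, not H1. No other fragment satisfies the full query, so there is no match.

No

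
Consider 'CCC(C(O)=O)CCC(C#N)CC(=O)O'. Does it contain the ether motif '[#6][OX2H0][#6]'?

No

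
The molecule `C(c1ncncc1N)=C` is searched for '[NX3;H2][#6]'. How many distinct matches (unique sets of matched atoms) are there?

1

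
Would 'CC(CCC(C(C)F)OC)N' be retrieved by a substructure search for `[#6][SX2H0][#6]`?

The pattern [#6][SX2H0][#6] describes an aliphatic sulfur bridging two carbons with no H on the sulfur — a thioether.
The closest candidate here is a methoxy ether (-OCH3), but the bridging atom is O, not S. No other fragment satisfies the full query, so there is no match.

No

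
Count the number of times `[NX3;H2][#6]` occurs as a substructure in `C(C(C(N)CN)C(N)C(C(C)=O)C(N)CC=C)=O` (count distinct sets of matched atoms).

4

[NX3;H2][#6] is the SMARTS for a primary amine: a trivalent nitrogen with two H attached to carbon.
The molecule carries 4 separate instances of a primary amino group (-NH2) meeting every constraint; each maps to a distinct set of atoms, giving 4 matches.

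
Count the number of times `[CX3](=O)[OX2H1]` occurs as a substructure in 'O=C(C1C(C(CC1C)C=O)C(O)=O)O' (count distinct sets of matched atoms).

2

[CX3](=O)[OX2H1] is the SMARTS for a carboxylic acid: an sp2 carbon double-bonded to O and single-bonded to an -OH oxygen.
The molecule carries 2 separate instances of a carboxylic acid group (-C(=O)OH) meeting every constraint; each maps to a distinct set of atoms, giving 2 matches.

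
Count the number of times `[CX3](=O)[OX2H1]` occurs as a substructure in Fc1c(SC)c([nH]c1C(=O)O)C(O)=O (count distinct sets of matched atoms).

2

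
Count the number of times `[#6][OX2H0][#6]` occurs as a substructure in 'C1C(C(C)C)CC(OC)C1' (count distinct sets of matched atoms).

1

[#6][OX2H0][#6] is the SMARTS for an ether: an aliphatic oxygen bridging two carbons with no H on the oxygen.
Exactly one fragment in the molecule meets all constraints, giving 1 match.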